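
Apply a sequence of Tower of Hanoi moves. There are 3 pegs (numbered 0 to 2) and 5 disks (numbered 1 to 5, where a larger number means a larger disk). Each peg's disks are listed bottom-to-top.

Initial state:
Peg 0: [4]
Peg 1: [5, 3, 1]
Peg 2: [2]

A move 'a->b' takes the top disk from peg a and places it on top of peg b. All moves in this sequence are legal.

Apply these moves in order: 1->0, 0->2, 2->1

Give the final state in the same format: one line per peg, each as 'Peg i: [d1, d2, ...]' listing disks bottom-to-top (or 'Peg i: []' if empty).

After move 1 (1->0):
Peg 0: [4, 1]
Peg 1: [5, 3]
Peg 2: [2]

After move 2 (0->2):
Peg 0: [4]
Peg 1: [5, 3]
Peg 2: [2, 1]

After move 3 (2->1):
Peg 0: [4]
Peg 1: [5, 3, 1]
Peg 2: [2]

Answer: Peg 0: [4]
Peg 1: [5, 3, 1]
Peg 2: [2]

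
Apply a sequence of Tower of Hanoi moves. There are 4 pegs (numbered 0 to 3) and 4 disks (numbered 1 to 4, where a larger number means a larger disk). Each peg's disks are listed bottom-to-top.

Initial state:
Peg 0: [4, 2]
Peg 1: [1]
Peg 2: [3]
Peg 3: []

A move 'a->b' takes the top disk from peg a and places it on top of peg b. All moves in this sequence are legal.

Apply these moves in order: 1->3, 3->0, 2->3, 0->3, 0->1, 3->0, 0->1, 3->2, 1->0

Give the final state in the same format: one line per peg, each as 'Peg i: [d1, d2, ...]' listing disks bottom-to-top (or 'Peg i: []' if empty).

Answer: Peg 0: [4, 1]
Peg 1: [2]
Peg 2: [3]
Peg 3: []

Derivation:
After move 1 (1->3):
Peg 0: [4, 2]
Peg 1: []
Peg 2: [3]
Peg 3: [1]

After move 2 (3->0):
Peg 0: [4, 2, 1]
Peg 1: []
Peg 2: [3]
Peg 3: []

After move 3 (2->3):
Peg 0: [4, 2, 1]
Peg 1: []
Peg 2: []
Peg 3: [3]

After move 4 (0->3):
Peg 0: [4, 2]
Peg 1: []
Peg 2: []
Peg 3: [3, 1]

After move 5 (0->1):
Peg 0: [4]
Peg 1: [2]
Peg 2: []
Peg 3: [3, 1]

After move 6 (3->0):
Peg 0: [4, 1]
Peg 1: [2]
Peg 2: []
Peg 3: [3]

After move 7 (0->1):
Peg 0: [4]
Peg 1: [2, 1]
Peg 2: []
Peg 3: [3]

After move 8 (3->2):
Peg 0: [4]
Peg 1: [2, 1]
Peg 2: [3]
Peg 3: []

After move 9 (1->0):
Peg 0: [4, 1]
Peg 1: [2]
Peg 2: [3]
Peg 3: []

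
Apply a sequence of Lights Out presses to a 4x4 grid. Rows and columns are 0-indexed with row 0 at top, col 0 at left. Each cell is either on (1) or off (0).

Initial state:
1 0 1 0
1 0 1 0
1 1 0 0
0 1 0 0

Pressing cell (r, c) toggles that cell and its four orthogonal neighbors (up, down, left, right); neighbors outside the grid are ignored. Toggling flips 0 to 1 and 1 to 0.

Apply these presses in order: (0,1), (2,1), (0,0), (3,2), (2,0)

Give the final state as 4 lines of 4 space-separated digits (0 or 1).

After press 1 at (0,1):
0 1 0 0
1 1 1 0
1 1 0 0
0 1 0 0

After press 2 at (2,1):
0 1 0 0
1 0 1 0
0 0 1 0
0 0 0 0

After press 3 at (0,0):
1 0 0 0
0 0 1 0
0 0 1 0
0 0 0 0

After press 4 at (3,2):
1 0 0 0
0 0 1 0
0 0 0 0
0 1 1 1

After press 5 at (2,0):
1 0 0 0
1 0 1 0
1 1 0 0
1 1 1 1

Answer: 1 0 0 0
1 0 1 0
1 1 0 0
1 1 1 1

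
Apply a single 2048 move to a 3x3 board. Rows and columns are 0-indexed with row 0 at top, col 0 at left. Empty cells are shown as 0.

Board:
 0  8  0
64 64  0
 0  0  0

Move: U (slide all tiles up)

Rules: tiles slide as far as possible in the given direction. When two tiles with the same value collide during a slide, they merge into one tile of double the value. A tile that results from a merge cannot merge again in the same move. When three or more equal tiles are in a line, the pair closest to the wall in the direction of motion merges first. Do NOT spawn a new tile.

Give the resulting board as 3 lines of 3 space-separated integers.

Slide up:
col 0: [0, 64, 0] -> [64, 0, 0]
col 1: [8, 64, 0] -> [8, 64, 0]
col 2: [0, 0, 0] -> [0, 0, 0]

Answer: 64  8  0
 0 64  0
 0  0  0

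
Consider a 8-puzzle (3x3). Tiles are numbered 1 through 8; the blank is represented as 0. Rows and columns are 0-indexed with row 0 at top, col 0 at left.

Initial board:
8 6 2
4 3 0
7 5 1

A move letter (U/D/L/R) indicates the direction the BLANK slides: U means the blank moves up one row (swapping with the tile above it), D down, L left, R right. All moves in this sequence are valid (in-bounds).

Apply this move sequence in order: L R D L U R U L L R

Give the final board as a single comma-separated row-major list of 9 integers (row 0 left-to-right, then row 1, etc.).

Answer: 8, 0, 6, 4, 1, 2, 7, 3, 5

Derivation:
After move 1 (L):
8 6 2
4 0 3
7 5 1

After move 2 (R):
8 6 2
4 3 0
7 5 1

After move 3 (D):
8 6 2
4 3 1
7 5 0

After move 4 (L):
8 6 2
4 3 1
7 0 5

After move 5 (U):
8 6 2
4 0 1
7 3 5

After move 6 (R):
8 6 2
4 1 0
7 3 5

After move 7 (U):
8 6 0
4 1 2
7 3 5

After move 8 (L):
8 0 6
4 1 2
7 3 5

After move 9 (L):
0 8 6
4 1 2
7 3 5

After move 10 (R):
8 0 6
4 1 2
7 3 5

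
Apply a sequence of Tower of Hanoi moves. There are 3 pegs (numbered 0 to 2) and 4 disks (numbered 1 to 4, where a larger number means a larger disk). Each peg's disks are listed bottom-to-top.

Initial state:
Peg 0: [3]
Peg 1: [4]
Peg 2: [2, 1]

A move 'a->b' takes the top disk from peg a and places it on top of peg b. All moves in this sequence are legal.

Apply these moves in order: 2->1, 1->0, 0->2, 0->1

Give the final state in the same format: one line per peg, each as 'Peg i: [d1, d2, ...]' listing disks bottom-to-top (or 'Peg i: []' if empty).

Answer: Peg 0: []
Peg 1: [4, 3]
Peg 2: [2, 1]

Derivation:
After move 1 (2->1):
Peg 0: [3]
Peg 1: [4, 1]
Peg 2: [2]

After move 2 (1->0):
Peg 0: [3, 1]
Peg 1: [4]
Peg 2: [2]

After move 3 (0->2):
Peg 0: [3]
Peg 1: [4]
Peg 2: [2, 1]

After move 4 (0->1):
Peg 0: []
Peg 1: [4, 3]
Peg 2: [2, 1]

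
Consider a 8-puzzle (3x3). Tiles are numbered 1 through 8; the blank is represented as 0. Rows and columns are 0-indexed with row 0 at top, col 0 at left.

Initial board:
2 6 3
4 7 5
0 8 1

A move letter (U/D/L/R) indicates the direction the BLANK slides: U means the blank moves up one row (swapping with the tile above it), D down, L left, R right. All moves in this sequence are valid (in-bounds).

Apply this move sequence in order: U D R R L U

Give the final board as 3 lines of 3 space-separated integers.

Answer: 2 6 3
4 0 5
8 7 1

Derivation:
After move 1 (U):
2 6 3
0 7 5
4 8 1

After move 2 (D):
2 6 3
4 7 5
0 8 1

After move 3 (R):
2 6 3
4 7 5
8 0 1

After move 4 (R):
2 6 3
4 7 5
8 1 0

After move 5 (L):
2 6 3
4 7 5
8 0 1

After move 6 (U):
2 6 3
4 0 5
8 7 1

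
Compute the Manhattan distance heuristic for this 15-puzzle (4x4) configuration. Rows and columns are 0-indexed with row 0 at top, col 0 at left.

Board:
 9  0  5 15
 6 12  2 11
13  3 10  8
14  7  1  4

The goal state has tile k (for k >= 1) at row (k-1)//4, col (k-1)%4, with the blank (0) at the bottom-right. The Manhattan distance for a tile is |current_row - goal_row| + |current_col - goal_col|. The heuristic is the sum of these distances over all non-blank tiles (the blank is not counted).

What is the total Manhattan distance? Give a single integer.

Answer: 35

Derivation:
Tile 9: at (0,0), goal (2,0), distance |0-2|+|0-0| = 2
Tile 5: at (0,2), goal (1,0), distance |0-1|+|2-0| = 3
Tile 15: at (0,3), goal (3,2), distance |0-3|+|3-2| = 4
Tile 6: at (1,0), goal (1,1), distance |1-1|+|0-1| = 1
Tile 12: at (1,1), goal (2,3), distance |1-2|+|1-3| = 3
Tile 2: at (1,2), goal (0,1), distance |1-0|+|2-1| = 2
Tile 11: at (1,3), goal (2,2), distance |1-2|+|3-2| = 2
Tile 13: at (2,0), goal (3,0), distance |2-3|+|0-0| = 1
Tile 3: at (2,1), goal (0,2), distance |2-0|+|1-2| = 3
Tile 10: at (2,2), goal (2,1), distance |2-2|+|2-1| = 1
Tile 8: at (2,3), goal (1,3), distance |2-1|+|3-3| = 1
Tile 14: at (3,0), goal (3,1), distance |3-3|+|0-1| = 1
Tile 7: at (3,1), goal (1,2), distance |3-1|+|1-2| = 3
Tile 1: at (3,2), goal (0,0), distance |3-0|+|2-0| = 5
Tile 4: at (3,3), goal (0,3), distance |3-0|+|3-3| = 3
Sum: 2 + 3 + 4 + 1 + 3 + 2 + 2 + 1 + 3 + 1 + 1 + 1 + 3 + 5 + 3 = 35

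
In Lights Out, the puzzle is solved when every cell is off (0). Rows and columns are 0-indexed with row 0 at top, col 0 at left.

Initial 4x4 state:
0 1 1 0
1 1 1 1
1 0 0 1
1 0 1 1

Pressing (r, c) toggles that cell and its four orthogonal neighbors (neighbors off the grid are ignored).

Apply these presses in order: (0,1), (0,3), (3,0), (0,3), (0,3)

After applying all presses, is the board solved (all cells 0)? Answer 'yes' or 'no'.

After press 1 at (0,1):
1 0 0 0
1 0 1 1
1 0 0 1
1 0 1 1

After press 2 at (0,3):
1 0 1 1
1 0 1 0
1 0 0 1
1 0 1 1

After press 3 at (3,0):
1 0 1 1
1 0 1 0
0 0 0 1
0 1 1 1

After press 4 at (0,3):
1 0 0 0
1 0 1 1
0 0 0 1
0 1 1 1

After press 5 at (0,3):
1 0 1 1
1 0 1 0
0 0 0 1
0 1 1 1

Lights still on: 9

Answer: no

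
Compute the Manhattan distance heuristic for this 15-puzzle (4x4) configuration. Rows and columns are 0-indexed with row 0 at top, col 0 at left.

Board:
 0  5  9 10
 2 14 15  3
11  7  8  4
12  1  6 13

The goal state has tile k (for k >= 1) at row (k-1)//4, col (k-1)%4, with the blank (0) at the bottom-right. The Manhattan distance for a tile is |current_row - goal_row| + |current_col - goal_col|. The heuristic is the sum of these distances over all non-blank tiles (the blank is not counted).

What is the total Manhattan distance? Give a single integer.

Tile 5: at (0,1), goal (1,0), distance |0-1|+|1-0| = 2
Tile 9: at (0,2), goal (2,0), distance |0-2|+|2-0| = 4
Tile 10: at (0,3), goal (2,1), distance |0-2|+|3-1| = 4
Tile 2: at (1,0), goal (0,1), distance |1-0|+|0-1| = 2
Tile 14: at (1,1), goal (3,1), distance |1-3|+|1-1| = 2
Tile 15: at (1,2), goal (3,2), distance |1-3|+|2-2| = 2
Tile 3: at (1,3), goal (0,2), distance |1-0|+|3-2| = 2
Tile 11: at (2,0), goal (2,2), distance |2-2|+|0-2| = 2
Tile 7: at (2,1), goal (1,2), distance |2-1|+|1-2| = 2
Tile 8: at (2,2), goal (1,3), distance |2-1|+|2-3| = 2
Tile 4: at (2,3), goal (0,3), distance |2-0|+|3-3| = 2
Tile 12: at (3,0), goal (2,3), distance |3-2|+|0-3| = 4
Tile 1: at (3,1), goal (0,0), distance |3-0|+|1-0| = 4
Tile 6: at (3,2), goal (1,1), distance |3-1|+|2-1| = 3
Tile 13: at (3,3), goal (3,0), distance |3-3|+|3-0| = 3
Sum: 2 + 4 + 4 + 2 + 2 + 2 + 2 + 2 + 2 + 2 + 2 + 4 + 4 + 3 + 3 = 40

Answer: 40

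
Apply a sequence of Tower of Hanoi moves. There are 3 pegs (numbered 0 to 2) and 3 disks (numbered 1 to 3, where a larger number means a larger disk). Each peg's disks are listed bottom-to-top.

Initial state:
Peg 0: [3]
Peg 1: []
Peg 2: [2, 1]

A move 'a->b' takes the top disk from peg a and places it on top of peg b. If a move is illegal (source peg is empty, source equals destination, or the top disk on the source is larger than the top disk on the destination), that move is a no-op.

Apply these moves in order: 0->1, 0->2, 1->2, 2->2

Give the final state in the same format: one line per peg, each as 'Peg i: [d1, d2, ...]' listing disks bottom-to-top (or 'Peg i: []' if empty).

After move 1 (0->1):
Peg 0: []
Peg 1: [3]
Peg 2: [2, 1]

After move 2 (0->2):
Peg 0: []
Peg 1: [3]
Peg 2: [2, 1]

After move 3 (1->2):
Peg 0: []
Peg 1: [3]
Peg 2: [2, 1]

After move 4 (2->2):
Peg 0: []
Peg 1: [3]
Peg 2: [2, 1]

Answer: Peg 0: []
Peg 1: [3]
Peg 2: [2, 1]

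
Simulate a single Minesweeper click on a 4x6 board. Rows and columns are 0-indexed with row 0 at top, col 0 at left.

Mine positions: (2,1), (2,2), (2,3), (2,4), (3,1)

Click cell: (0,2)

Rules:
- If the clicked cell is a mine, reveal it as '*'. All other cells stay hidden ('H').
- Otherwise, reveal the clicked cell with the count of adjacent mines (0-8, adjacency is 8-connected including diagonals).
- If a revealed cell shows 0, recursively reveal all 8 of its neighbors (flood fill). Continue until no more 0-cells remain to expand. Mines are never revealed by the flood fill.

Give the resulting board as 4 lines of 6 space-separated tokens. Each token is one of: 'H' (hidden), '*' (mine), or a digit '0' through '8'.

0 0 0 0 0 0
1 2 3 3 2 1
H H H H H H
H H H H H H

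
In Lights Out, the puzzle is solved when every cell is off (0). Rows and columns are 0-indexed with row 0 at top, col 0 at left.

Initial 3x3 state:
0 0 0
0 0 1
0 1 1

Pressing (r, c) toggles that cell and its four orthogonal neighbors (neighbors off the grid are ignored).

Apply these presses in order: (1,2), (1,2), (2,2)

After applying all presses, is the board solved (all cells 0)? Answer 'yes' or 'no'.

After press 1 at (1,2):
0 0 1
0 1 0
0 1 0

After press 2 at (1,2):
0 0 0
0 0 1
0 1 1

After press 3 at (2,2):
0 0 0
0 0 0
0 0 0

Lights still on: 0

Answer: yes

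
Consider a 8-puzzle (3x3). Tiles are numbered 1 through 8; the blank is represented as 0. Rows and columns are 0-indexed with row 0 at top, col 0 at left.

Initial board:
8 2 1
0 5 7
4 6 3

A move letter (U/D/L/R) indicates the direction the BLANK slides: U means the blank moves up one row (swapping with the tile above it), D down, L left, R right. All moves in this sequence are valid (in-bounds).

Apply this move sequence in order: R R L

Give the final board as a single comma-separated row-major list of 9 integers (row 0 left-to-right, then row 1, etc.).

After move 1 (R):
8 2 1
5 0 7
4 6 3

After move 2 (R):
8 2 1
5 7 0
4 6 3

After move 3 (L):
8 2 1
5 0 7
4 6 3

Answer: 8, 2, 1, 5, 0, 7, 4, 6, 3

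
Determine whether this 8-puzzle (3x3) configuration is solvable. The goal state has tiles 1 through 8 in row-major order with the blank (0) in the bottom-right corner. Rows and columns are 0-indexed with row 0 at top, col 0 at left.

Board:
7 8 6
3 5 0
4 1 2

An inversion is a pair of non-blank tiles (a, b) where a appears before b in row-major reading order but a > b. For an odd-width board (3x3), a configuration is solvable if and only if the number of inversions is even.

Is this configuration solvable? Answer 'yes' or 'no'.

Inversions (pairs i<j in row-major order where tile[i] > tile[j] > 0): 24
24 is even, so the puzzle is solvable.

Answer: yes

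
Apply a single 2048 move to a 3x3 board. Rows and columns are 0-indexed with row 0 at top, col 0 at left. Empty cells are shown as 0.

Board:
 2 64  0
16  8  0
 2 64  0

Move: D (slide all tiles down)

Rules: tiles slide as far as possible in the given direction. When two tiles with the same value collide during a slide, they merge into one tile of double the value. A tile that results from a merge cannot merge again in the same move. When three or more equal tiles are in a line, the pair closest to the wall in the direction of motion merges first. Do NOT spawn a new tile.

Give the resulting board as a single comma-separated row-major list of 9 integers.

Answer: 2, 64, 0, 16, 8, 0, 2, 64, 0

Derivation:
Slide down:
col 0: [2, 16, 2] -> [2, 16, 2]
col 1: [64, 8, 64] -> [64, 8, 64]
col 2: [0, 0, 0] -> [0, 0, 0]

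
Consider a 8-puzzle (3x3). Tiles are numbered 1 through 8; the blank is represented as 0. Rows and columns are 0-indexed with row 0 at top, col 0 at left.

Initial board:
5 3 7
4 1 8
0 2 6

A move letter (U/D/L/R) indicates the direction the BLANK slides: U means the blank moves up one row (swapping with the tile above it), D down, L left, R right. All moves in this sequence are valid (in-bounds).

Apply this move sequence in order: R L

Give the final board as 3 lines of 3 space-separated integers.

After move 1 (R):
5 3 7
4 1 8
2 0 6

After move 2 (L):
5 3 7
4 1 8
0 2 6

Answer: 5 3 7
4 1 8
0 2 6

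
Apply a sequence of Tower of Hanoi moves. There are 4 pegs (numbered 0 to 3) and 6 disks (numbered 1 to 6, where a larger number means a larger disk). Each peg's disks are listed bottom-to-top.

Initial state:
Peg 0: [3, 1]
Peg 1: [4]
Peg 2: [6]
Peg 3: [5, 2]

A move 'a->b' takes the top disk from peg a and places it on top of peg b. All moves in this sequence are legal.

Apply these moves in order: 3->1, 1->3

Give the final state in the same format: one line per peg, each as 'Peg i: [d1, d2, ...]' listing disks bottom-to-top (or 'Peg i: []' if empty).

After move 1 (3->1):
Peg 0: [3, 1]
Peg 1: [4, 2]
Peg 2: [6]
Peg 3: [5]

After move 2 (1->3):
Peg 0: [3, 1]
Peg 1: [4]
Peg 2: [6]
Peg 3: [5, 2]

Answer: Peg 0: [3, 1]
Peg 1: [4]
Peg 2: [6]
Peg 3: [5, 2]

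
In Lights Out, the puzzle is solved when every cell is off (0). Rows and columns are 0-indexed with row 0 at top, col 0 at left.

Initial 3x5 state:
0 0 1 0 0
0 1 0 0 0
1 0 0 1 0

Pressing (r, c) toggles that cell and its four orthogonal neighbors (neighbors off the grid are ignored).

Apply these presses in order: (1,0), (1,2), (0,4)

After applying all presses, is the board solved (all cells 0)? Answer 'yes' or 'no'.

After press 1 at (1,0):
1 0 1 0 0
1 0 0 0 0
0 0 0 1 0

After press 2 at (1,2):
1 0 0 0 0
1 1 1 1 0
0 0 1 1 0

After press 3 at (0,4):
1 0 0 1 1
1 1 1 1 1
0 0 1 1 0

Lights still on: 10

Answer: no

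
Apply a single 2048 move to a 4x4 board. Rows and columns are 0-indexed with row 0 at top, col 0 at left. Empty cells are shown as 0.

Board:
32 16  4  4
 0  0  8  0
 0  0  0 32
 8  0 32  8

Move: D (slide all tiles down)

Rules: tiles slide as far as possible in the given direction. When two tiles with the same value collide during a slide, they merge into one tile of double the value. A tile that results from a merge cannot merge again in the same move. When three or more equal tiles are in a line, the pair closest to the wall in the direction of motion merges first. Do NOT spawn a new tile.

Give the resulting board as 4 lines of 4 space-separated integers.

Answer:  0  0  0  0
 0  0  4  4
32  0  8 32
 8 16 32  8

Derivation:
Slide down:
col 0: [32, 0, 0, 8] -> [0, 0, 32, 8]
col 1: [16, 0, 0, 0] -> [0, 0, 0, 16]
col 2: [4, 8, 0, 32] -> [0, 4, 8, 32]
col 3: [4, 0, 32, 8] -> [0, 4, 32, 8]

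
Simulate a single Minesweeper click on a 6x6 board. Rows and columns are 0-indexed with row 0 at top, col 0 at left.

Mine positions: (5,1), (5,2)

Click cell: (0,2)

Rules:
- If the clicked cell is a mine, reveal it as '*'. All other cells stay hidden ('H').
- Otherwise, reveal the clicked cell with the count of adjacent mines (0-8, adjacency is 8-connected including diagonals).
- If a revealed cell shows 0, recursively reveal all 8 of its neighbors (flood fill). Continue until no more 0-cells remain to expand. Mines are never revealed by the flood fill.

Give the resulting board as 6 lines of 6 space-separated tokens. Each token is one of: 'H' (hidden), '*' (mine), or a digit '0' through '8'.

0 0 0 0 0 0
0 0 0 0 0 0
0 0 0 0 0 0
0 0 0 0 0 0
1 2 2 1 0 0
H H H 1 0 0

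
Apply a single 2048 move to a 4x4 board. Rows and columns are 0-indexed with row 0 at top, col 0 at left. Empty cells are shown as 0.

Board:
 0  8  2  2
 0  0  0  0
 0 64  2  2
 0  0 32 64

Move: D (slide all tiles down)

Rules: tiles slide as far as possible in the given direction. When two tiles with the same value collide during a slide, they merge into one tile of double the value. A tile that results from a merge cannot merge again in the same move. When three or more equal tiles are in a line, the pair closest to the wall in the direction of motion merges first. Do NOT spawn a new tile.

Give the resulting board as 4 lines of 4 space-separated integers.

Slide down:
col 0: [0, 0, 0, 0] -> [0, 0, 0, 0]
col 1: [8, 0, 64, 0] -> [0, 0, 8, 64]
col 2: [2, 0, 2, 32] -> [0, 0, 4, 32]
col 3: [2, 0, 2, 64] -> [0, 0, 4, 64]

Answer:  0  0  0  0
 0  0  0  0
 0  8  4  4
 0 64 32 64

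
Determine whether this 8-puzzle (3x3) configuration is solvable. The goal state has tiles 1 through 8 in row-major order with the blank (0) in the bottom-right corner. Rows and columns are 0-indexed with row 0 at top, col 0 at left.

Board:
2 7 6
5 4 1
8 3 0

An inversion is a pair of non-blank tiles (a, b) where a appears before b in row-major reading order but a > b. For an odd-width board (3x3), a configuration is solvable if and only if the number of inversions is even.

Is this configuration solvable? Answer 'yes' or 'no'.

Inversions (pairs i<j in row-major order where tile[i] > tile[j] > 0): 16
16 is even, so the puzzle is solvable.

Answer: yes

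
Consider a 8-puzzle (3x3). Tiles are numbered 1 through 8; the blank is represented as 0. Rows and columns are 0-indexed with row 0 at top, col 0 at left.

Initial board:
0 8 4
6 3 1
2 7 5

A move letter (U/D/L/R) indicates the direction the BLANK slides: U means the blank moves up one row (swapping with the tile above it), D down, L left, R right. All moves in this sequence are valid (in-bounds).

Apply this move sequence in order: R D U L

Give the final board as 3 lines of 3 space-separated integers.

After move 1 (R):
8 0 4
6 3 1
2 7 5

After move 2 (D):
8 3 4
6 0 1
2 7 5

After move 3 (U):
8 0 4
6 3 1
2 7 5

After move 4 (L):
0 8 4
6 3 1
2 7 5

Answer: 0 8 4
6 3 1
2 7 5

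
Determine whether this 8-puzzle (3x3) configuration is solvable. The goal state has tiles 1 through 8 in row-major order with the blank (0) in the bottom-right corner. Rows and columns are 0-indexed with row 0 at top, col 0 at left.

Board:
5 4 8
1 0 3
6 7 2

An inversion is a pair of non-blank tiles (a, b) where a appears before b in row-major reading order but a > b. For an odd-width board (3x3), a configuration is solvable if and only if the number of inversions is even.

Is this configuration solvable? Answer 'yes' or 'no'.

Inversions (pairs i<j in row-major order where tile[i] > tile[j] > 0): 15
15 is odd, so the puzzle is not solvable.

Answer: no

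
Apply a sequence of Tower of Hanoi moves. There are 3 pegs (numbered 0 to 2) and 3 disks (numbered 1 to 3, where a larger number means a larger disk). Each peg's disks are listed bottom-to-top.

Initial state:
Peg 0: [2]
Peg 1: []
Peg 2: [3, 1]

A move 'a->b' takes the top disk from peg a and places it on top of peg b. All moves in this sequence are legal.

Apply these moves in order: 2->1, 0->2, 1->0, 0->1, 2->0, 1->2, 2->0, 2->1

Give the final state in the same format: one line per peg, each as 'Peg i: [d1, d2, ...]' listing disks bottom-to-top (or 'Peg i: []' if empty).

After move 1 (2->1):
Peg 0: [2]
Peg 1: [1]
Peg 2: [3]

After move 2 (0->2):
Peg 0: []
Peg 1: [1]
Peg 2: [3, 2]

After move 3 (1->0):
Peg 0: [1]
Peg 1: []
Peg 2: [3, 2]

After move 4 (0->1):
Peg 0: []
Peg 1: [1]
Peg 2: [3, 2]

After move 5 (2->0):
Peg 0: [2]
Peg 1: [1]
Peg 2: [3]

After move 6 (1->2):
Peg 0: [2]
Peg 1: []
Peg 2: [3, 1]

After move 7 (2->0):
Peg 0: [2, 1]
Peg 1: []
Peg 2: [3]

After move 8 (2->1):
Peg 0: [2, 1]
Peg 1: [3]
Peg 2: []

Answer: Peg 0: [2, 1]
Peg 1: [3]
Peg 2: []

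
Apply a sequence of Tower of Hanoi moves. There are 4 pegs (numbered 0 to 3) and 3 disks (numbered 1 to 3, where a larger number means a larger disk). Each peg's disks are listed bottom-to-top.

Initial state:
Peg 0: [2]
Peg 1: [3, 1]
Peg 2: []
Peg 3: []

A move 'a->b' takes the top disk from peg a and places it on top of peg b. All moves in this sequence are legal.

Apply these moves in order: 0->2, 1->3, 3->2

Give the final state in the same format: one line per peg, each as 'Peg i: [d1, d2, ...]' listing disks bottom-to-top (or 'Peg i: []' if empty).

After move 1 (0->2):
Peg 0: []
Peg 1: [3, 1]
Peg 2: [2]
Peg 3: []

After move 2 (1->3):
Peg 0: []
Peg 1: [3]
Peg 2: [2]
Peg 3: [1]

After move 3 (3->2):
Peg 0: []
Peg 1: [3]
Peg 2: [2, 1]
Peg 3: []

Answer: Peg 0: []
Peg 1: [3]
Peg 2: [2, 1]
Peg 3: []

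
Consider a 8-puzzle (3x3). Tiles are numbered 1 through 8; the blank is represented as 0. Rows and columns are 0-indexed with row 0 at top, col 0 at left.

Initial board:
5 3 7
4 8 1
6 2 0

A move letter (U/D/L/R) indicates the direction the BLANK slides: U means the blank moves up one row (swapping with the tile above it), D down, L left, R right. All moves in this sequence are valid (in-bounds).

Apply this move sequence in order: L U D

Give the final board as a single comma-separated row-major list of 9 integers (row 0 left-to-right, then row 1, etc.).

Answer: 5, 3, 7, 4, 8, 1, 6, 0, 2

Derivation:
After move 1 (L):
5 3 7
4 8 1
6 0 2

After move 2 (U):
5 3 7
4 0 1
6 8 2

After move 3 (D):
5 3 7
4 8 1
6 0 2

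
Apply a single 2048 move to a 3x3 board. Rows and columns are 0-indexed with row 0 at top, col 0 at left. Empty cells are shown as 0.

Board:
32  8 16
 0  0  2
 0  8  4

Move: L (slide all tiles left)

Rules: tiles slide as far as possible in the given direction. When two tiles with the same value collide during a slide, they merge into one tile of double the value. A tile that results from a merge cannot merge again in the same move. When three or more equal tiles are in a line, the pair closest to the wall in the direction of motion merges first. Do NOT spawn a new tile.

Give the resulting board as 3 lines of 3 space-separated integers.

Answer: 32  8 16
 2  0  0
 8  4  0

Derivation:
Slide left:
row 0: [32, 8, 16] -> [32, 8, 16]
row 1: [0, 0, 2] -> [2, 0, 0]
row 2: [0, 8, 4] -> [8, 4, 0]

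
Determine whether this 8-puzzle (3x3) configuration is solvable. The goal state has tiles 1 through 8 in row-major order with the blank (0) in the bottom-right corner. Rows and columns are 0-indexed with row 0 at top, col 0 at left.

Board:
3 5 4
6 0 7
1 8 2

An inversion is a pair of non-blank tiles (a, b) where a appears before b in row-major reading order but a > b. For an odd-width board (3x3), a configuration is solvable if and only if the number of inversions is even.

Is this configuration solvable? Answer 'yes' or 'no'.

Answer: yes

Derivation:
Inversions (pairs i<j in row-major order where tile[i] > tile[j] > 0): 12
12 is even, so the puzzle is solvable.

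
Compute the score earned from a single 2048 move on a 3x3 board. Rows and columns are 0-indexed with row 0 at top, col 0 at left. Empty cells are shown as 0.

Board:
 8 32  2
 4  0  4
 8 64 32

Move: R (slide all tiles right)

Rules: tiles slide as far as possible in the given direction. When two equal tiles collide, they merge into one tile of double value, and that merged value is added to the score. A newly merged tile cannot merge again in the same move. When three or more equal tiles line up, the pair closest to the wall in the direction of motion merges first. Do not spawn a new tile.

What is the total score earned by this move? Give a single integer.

Answer: 8

Derivation:
Slide right:
row 0: [8, 32, 2] -> [8, 32, 2]  score +0 (running 0)
row 1: [4, 0, 4] -> [0, 0, 8]  score +8 (running 8)
row 2: [8, 64, 32] -> [8, 64, 32]  score +0 (running 8)
Board after move:
 8 32  2
 0  0  8
 8 64 32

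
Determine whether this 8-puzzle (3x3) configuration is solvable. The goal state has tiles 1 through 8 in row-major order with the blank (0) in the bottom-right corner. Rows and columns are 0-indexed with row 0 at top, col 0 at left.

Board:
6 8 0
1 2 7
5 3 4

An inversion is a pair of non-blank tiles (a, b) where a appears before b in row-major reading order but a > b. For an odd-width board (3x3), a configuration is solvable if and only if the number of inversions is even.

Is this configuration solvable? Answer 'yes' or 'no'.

Inversions (pairs i<j in row-major order where tile[i] > tile[j] > 0): 16
16 is even, so the puzzle is solvable.

Answer: yes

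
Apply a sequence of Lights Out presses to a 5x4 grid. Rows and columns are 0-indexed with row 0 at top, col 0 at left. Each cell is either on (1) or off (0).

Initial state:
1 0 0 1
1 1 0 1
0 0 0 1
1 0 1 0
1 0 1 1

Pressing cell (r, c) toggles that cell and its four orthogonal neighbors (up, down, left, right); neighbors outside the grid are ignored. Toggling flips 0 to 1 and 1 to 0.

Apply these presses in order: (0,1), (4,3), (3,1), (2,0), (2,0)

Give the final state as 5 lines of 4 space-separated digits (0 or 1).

Answer: 0 1 1 1
1 0 0 1
0 1 0 1
0 1 0 1
1 1 0 0

Derivation:
After press 1 at (0,1):
0 1 1 1
1 0 0 1
0 0 0 1
1 0 1 0
1 0 1 1

After press 2 at (4,3):
0 1 1 1
1 0 0 1
0 0 0 1
1 0 1 1
1 0 0 0

After press 3 at (3,1):
0 1 1 1
1 0 0 1
0 1 0 1
0 1 0 1
1 1 0 0

After press 4 at (2,0):
0 1 1 1
0 0 0 1
1 0 0 1
1 1 0 1
1 1 0 0

After press 5 at (2,0):
0 1 1 1
1 0 0 1
0 1 0 1
0 1 0 1
1 1 0 0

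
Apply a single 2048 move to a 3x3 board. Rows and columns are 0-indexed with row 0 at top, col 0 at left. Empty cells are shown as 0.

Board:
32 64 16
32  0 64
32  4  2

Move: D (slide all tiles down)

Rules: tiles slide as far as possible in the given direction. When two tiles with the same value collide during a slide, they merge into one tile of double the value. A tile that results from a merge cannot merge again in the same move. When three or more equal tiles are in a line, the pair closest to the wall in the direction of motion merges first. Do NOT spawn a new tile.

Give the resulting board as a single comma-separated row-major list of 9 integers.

Answer: 0, 0, 16, 32, 64, 64, 64, 4, 2

Derivation:
Slide down:
col 0: [32, 32, 32] -> [0, 32, 64]
col 1: [64, 0, 4] -> [0, 64, 4]
col 2: [16, 64, 2] -> [16, 64, 2]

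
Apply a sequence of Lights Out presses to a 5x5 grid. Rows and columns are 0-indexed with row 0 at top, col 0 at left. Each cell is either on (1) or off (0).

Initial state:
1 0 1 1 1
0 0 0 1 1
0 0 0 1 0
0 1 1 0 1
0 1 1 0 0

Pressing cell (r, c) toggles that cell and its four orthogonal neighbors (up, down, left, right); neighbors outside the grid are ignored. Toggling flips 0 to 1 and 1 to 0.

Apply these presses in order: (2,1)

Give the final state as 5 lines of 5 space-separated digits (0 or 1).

After press 1 at (2,1):
1 0 1 1 1
0 1 0 1 1
1 1 1 1 0
0 0 1 0 1
0 1 1 0 0

Answer: 1 0 1 1 1
0 1 0 1 1
1 1 1 1 0
0 0 1 0 1
0 1 1 0 0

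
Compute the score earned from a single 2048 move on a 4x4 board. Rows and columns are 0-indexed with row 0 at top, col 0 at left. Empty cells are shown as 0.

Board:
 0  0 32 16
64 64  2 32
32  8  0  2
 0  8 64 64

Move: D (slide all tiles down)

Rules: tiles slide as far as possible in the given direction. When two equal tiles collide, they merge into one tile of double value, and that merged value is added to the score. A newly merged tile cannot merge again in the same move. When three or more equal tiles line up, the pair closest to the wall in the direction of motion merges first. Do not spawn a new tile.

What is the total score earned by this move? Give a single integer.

Slide down:
col 0: [0, 64, 32, 0] -> [0, 0, 64, 32]  score +0 (running 0)
col 1: [0, 64, 8, 8] -> [0, 0, 64, 16]  score +16 (running 16)
col 2: [32, 2, 0, 64] -> [0, 32, 2, 64]  score +0 (running 16)
col 3: [16, 32, 2, 64] -> [16, 32, 2, 64]  score +0 (running 16)
Board after move:
 0  0  0 16
 0  0 32 32
64 64  2  2
32 16 64 64

Answer: 16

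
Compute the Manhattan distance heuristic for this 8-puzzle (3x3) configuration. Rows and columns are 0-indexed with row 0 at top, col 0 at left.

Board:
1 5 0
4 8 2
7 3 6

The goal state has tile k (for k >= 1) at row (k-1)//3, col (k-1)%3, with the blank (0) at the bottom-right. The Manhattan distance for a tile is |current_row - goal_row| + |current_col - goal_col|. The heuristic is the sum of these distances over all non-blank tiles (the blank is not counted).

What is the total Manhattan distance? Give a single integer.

Answer: 8

Derivation:
Tile 1: at (0,0), goal (0,0), distance |0-0|+|0-0| = 0
Tile 5: at (0,1), goal (1,1), distance |0-1|+|1-1| = 1
Tile 4: at (1,0), goal (1,0), distance |1-1|+|0-0| = 0
Tile 8: at (1,1), goal (2,1), distance |1-2|+|1-1| = 1
Tile 2: at (1,2), goal (0,1), distance |1-0|+|2-1| = 2
Tile 7: at (2,0), goal (2,0), distance |2-2|+|0-0| = 0
Tile 3: at (2,1), goal (0,2), distance |2-0|+|1-2| = 3
Tile 6: at (2,2), goal (1,2), distance |2-1|+|2-2| = 1
Sum: 0 + 1 + 0 + 1 + 2 + 0 + 3 + 1 = 8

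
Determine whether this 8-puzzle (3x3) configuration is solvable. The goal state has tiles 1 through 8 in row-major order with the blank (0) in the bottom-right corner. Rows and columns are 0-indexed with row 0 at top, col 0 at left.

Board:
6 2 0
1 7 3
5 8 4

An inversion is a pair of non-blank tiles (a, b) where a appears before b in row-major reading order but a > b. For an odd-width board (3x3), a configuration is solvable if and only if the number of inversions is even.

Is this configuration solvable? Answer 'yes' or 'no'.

Inversions (pairs i<j in row-major order where tile[i] > tile[j] > 0): 11
11 is odd, so the puzzle is not solvable.

Answer: no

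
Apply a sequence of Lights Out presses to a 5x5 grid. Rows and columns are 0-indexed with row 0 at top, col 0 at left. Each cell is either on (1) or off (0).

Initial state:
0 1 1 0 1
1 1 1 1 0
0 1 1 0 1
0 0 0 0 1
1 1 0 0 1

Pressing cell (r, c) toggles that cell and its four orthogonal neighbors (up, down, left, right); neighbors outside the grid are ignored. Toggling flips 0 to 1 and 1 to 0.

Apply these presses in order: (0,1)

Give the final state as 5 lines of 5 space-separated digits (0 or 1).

After press 1 at (0,1):
1 0 0 0 1
1 0 1 1 0
0 1 1 0 1
0 0 0 0 1
1 1 0 0 1

Answer: 1 0 0 0 1
1 0 1 1 0
0 1 1 0 1
0 0 0 0 1
1 1 0 0 1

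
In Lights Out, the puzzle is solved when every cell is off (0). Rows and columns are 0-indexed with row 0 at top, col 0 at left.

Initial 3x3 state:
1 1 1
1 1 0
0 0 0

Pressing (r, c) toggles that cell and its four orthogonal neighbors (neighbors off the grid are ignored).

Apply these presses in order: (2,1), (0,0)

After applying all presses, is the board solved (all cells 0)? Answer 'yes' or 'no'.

After press 1 at (2,1):
1 1 1
1 0 0
1 1 1

After press 2 at (0,0):
0 0 1
0 0 0
1 1 1

Lights still on: 4

Answer: no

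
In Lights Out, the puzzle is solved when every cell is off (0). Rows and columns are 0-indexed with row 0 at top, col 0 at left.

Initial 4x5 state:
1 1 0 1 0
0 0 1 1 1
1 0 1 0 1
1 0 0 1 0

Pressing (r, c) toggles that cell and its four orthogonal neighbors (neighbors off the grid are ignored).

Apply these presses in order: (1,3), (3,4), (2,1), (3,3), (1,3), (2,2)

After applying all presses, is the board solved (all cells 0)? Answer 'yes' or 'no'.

Answer: no

Derivation:
After press 1 at (1,3):
1 1 0 0 0
0 0 0 0 0
1 0 1 1 1
1 0 0 1 0

After press 2 at (3,4):
1 1 0 0 0
0 0 0 0 0
1 0 1 1 0
1 0 0 0 1

After press 3 at (2,1):
1 1 0 0 0
0 1 0 0 0
0 1 0 1 0
1 1 0 0 1

After press 4 at (3,3):
1 1 0 0 0
0 1 0 0 0
0 1 0 0 0
1 1 1 1 0

After press 5 at (1,3):
1 1 0 1 0
0 1 1 1 1
0 1 0 1 0
1 1 1 1 0

After press 6 at (2,2):
1 1 0 1 0
0 1 0 1 1
0 0 1 0 0
1 1 0 1 0

Lights still on: 10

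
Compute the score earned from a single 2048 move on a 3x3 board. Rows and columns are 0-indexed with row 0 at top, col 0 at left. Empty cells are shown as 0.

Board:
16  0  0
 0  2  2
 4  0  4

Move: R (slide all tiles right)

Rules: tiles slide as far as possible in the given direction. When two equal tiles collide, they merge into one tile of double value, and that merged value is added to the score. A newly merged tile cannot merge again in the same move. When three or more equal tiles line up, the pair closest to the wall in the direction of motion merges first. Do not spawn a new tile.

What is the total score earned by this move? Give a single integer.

Answer: 12

Derivation:
Slide right:
row 0: [16, 0, 0] -> [0, 0, 16]  score +0 (running 0)
row 1: [0, 2, 2] -> [0, 0, 4]  score +4 (running 4)
row 2: [4, 0, 4] -> [0, 0, 8]  score +8 (running 12)
Board after move:
 0  0 16
 0  0  4
 0  0  8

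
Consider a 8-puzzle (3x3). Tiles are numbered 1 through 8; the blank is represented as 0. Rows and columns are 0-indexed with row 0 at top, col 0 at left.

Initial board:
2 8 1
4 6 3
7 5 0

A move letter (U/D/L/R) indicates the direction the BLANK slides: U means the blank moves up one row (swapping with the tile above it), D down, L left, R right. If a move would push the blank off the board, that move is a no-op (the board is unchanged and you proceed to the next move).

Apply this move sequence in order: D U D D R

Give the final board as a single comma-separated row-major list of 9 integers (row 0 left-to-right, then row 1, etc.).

After move 1 (D):
2 8 1
4 6 3
7 5 0

After move 2 (U):
2 8 1
4 6 0
7 5 3

After move 3 (D):
2 8 1
4 6 3
7 5 0

After move 4 (D):
2 8 1
4 6 3
7 5 0

After move 5 (R):
2 8 1
4 6 3
7 5 0

Answer: 2, 8, 1, 4, 6, 3, 7, 5, 0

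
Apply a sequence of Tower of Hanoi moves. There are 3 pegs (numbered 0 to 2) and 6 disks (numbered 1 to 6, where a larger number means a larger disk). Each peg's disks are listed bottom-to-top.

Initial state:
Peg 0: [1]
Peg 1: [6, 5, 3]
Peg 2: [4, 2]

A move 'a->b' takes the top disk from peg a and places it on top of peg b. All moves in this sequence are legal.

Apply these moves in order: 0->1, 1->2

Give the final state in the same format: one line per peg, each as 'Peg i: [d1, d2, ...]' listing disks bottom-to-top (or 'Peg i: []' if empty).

Answer: Peg 0: []
Peg 1: [6, 5, 3]
Peg 2: [4, 2, 1]

Derivation:
After move 1 (0->1):
Peg 0: []
Peg 1: [6, 5, 3, 1]
Peg 2: [4, 2]

After move 2 (1->2):
Peg 0: []
Peg 1: [6, 5, 3]
Peg 2: [4, 2, 1]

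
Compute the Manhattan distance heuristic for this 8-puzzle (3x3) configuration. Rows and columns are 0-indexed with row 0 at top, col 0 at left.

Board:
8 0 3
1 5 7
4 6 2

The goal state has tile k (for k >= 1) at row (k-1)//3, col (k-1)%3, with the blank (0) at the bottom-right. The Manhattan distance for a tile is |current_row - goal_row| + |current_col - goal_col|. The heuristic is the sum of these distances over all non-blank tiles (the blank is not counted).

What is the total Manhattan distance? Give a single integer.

Tile 8: (0,0)->(2,1) = 3
Tile 3: (0,2)->(0,2) = 0
Tile 1: (1,0)->(0,0) = 1
Tile 5: (1,1)->(1,1) = 0
Tile 7: (1,2)->(2,0) = 3
Tile 4: (2,0)->(1,0) = 1
Tile 6: (2,1)->(1,2) = 2
Tile 2: (2,2)->(0,1) = 3
Sum: 3 + 0 + 1 + 0 + 3 + 1 + 2 + 3 = 13

Answer: 13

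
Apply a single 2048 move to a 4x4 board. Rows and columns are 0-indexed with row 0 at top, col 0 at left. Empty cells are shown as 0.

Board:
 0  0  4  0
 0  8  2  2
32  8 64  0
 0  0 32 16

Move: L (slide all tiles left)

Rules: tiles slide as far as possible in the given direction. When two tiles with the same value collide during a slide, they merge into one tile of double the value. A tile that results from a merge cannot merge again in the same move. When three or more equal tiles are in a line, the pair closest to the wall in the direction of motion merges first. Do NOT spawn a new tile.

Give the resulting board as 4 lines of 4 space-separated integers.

Slide left:
row 0: [0, 0, 4, 0] -> [4, 0, 0, 0]
row 1: [0, 8, 2, 2] -> [8, 4, 0, 0]
row 2: [32, 8, 64, 0] -> [32, 8, 64, 0]
row 3: [0, 0, 32, 16] -> [32, 16, 0, 0]

Answer:  4  0  0  0
 8  4  0  0
32  8 64  0
32 16  0  0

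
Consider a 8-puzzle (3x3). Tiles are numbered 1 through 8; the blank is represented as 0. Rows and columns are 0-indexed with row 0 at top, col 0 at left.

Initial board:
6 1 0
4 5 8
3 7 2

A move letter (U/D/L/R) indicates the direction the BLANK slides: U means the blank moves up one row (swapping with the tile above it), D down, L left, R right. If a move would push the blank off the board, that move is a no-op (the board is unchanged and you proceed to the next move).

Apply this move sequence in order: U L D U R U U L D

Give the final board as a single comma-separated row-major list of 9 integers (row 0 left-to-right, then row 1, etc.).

Answer: 6, 5, 1, 4, 0, 8, 3, 7, 2

Derivation:
After move 1 (U):
6 1 0
4 5 8
3 7 2

After move 2 (L):
6 0 1
4 5 8
3 7 2

After move 3 (D):
6 5 1
4 0 8
3 7 2

After move 4 (U):
6 0 1
4 5 8
3 7 2

After move 5 (R):
6 1 0
4 5 8
3 7 2

After move 6 (U):
6 1 0
4 5 8
3 7 2

After move 7 (U):
6 1 0
4 5 8
3 7 2

After move 8 (L):
6 0 1
4 5 8
3 7 2

After move 9 (D):
6 5 1
4 0 8
3 7 2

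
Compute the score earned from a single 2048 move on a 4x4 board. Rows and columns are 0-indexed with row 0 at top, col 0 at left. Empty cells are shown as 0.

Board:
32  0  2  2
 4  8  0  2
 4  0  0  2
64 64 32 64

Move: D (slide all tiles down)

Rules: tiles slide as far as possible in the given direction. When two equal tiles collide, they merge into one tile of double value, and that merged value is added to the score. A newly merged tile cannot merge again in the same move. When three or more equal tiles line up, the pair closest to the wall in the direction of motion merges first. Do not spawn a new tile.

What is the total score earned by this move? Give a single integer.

Slide down:
col 0: [32, 4, 4, 64] -> [0, 32, 8, 64]  score +8 (running 8)
col 1: [0, 8, 0, 64] -> [0, 0, 8, 64]  score +0 (running 8)
col 2: [2, 0, 0, 32] -> [0, 0, 2, 32]  score +0 (running 8)
col 3: [2, 2, 2, 64] -> [0, 2, 4, 64]  score +4 (running 12)
Board after move:
 0  0  0  0
32  0  0  2
 8  8  2  4
64 64 32 64

Answer: 12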